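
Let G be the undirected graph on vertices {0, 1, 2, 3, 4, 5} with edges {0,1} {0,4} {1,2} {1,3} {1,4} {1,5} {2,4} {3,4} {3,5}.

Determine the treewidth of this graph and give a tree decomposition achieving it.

Every bag has size at most 3, so the width is 3 − 1 = 2 and tw(G) ≤ 2. For the lower bound, the 3 vertices {0, 1, 4} are pairwise adjacent, and any tree decomposition puts a clique entirely inside one bag — forcing width ≥ 2. Hence tw(G) = 2 exactly.

Treewidth 2.
Bags: B1 = {1, 2, 4}  B2 = {0, 1, 4}  B3 = {1, 3, 4}  B4 = {1, 3, 5}
Tree: B1–B2, B2–B3, B3–B4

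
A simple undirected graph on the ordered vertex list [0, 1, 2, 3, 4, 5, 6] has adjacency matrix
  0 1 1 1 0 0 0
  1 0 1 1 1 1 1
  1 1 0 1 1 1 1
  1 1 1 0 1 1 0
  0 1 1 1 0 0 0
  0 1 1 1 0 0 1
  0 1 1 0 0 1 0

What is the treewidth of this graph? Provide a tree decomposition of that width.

Each bag holds 4 vertices, so the decomposition has width 3, which upper-bounds the treewidth. Conversely, {0, 1, 2, 3} is a clique of size 4, and the vertices of any clique must share a bag in every tree decomposition; so some bag has ≥ 4 vertices and tw(G) ≥ 3. The upper and lower bounds meet at 3, so that is the treewidth.

Treewidth 3.
One optimal decomposition is:
Bags: B1 = {1, 2, 3, 4}  B2 = {0, 1, 2, 3}  B3 = {1, 2, 3, 5}  B4 = {1, 2, 5, 6}
Tree: B1–B2, B1–B3, B3–B4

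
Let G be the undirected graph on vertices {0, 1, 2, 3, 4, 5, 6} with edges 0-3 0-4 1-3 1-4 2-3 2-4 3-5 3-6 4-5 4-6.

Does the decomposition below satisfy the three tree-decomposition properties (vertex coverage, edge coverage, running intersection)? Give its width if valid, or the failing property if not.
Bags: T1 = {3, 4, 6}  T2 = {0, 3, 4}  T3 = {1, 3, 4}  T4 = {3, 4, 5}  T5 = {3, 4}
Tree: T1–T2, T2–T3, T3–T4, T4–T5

No — vertex 2 appears in no bag.

A tree decomposition must satisfy three properties: every vertex lies in some bag; for every edge, both endpoints lie together in some bag; and for every vertex, the bags containing it form a connected subtree. Here vertex 2 appears in no bag, so the decomposition is invalid.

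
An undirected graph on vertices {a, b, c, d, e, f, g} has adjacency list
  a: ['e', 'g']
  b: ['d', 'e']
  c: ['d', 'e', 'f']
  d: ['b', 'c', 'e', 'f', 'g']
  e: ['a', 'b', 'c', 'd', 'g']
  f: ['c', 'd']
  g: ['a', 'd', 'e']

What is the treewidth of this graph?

2

A width-2 tree decomposition is:
Bags: B1 = {c, d, e}  B2 = {d, e, g}  B3 = {a, e, g}  B4 = {c, d, f}  B5 = {b, d, e}
Tree: B1–B2, B2–B3, B1–B4, B2–B5
The largest bag has 3 vertices, giving width 2; this decomposition certifies tw(G) ≤ 2. On the other hand G contains the 3-clique {d, e, g}. A clique must lie in a single bag of any decomposition, so no decomposition can have width below 2. Hence tw(G) = 2 exactly.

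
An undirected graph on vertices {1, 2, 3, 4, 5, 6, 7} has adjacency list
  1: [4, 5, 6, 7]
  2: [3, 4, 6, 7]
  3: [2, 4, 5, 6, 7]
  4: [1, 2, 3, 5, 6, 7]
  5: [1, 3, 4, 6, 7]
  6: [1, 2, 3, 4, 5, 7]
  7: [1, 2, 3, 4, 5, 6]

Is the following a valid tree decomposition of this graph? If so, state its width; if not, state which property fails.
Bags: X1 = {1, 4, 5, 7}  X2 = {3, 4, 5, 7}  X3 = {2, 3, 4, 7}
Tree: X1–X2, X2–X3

A tree decomposition must satisfy three properties: every vertex lies in some bag; for every edge, both endpoints lie together in some bag; and for every vertex, the bags containing it form a connected subtree. Here vertex 6 appears in no bag, so the decomposition is invalid.

No — vertex 6 appears in no bag.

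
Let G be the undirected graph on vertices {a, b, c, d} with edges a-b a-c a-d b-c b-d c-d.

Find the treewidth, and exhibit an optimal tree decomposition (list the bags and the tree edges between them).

With just one bag of size 4, the width is 4 − 1 = 3, so tw(G) ≤ 3. On the other hand G contains the 4-clique {a, b, c, d}. A clique must lie in a single bag of any decomposition, so no decomposition can have width below 3. Therefore the treewidth is 3.

Treewidth 3.
Bags: B1 = {a, b, c, d}
Tree: (single bag)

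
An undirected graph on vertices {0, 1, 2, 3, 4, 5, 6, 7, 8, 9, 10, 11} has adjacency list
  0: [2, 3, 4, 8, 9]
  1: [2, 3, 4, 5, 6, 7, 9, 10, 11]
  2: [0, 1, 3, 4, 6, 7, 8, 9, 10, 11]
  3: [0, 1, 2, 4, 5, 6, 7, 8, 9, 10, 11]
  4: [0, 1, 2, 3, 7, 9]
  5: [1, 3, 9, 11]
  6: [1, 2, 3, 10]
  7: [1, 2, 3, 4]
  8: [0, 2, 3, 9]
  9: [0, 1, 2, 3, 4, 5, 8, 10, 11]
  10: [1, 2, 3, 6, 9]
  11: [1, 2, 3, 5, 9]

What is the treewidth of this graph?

A width-4 tree decomposition is:
Bags: B1 = {1, 2, 3, 4, 9}  B2 = {1, 2, 3, 9, 11}  B3 = {1, 2, 3, 9, 10}  B4 = {1, 3, 5, 9, 11}  B5 = {0, 2, 3, 4, 9}  B6 = {0, 2, 3, 8, 9}  B7 = {1, 2, 3, 4, 7}  B8 = {1, 2, 3, 6, 10}
Tree: B1–B2, B1–B3, B2–B4, B1–B5, B5–B6, B1–B7, B3–B8
Each bag holds 5 vertices, so the decomposition has width 4, which upper-bounds the treewidth. On the other hand G contains the 5-clique {0, 2, 3, 8, 9}. A clique must lie in a single bag of any decomposition, so no decomposition can have width below 4. Therefore the treewidth is 4.

4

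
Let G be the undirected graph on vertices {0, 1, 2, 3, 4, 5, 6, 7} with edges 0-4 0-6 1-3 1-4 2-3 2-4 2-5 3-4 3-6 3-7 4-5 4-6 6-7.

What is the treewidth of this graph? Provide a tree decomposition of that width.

Each bag holds 3 vertices, so the decomposition has width 2, which upper-bounds the treewidth. Conversely, {0, 4, 6} is a clique of size 3, and the vertices of any clique must share a bag in every tree decomposition; so some bag has ≥ 3 vertices and tw(G) ≥ 2. Therefore the treewidth is 2.

Treewidth 2.
One such decomposition:
Bags: B1 = {2, 3, 4}  B2 = {1, 3, 4}  B3 = {3, 4, 6}  B4 = {0, 4, 6}  B5 = {3, 6, 7}  B6 = {2, 4, 5}
Tree: B1–B2, B1–B3, B3–B4, B3–B5, B1–B6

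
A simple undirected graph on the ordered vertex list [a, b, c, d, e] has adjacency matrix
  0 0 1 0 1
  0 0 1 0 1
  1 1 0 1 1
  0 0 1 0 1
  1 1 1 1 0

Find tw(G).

2

A width-2 tree decomposition is:
Bags: B1 = {a, c, e}  B2 = {c, d, e}  B3 = {b, c, e}
Tree: B1–B2, B1–B3
The largest bag has 3 vertices, giving width 2; this decomposition certifies tw(G) ≤ 2. Conversely, {c, d, e} is a clique of size 3, and the vertices of any clique must share a bag in every tree decomposition; so some bag has ≥ 3 vertices and tw(G) ≥ 2. Therefore the treewidth is 2.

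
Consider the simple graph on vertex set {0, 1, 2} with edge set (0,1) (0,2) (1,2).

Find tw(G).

2

A width-2 tree decomposition is:
Bags: B1 = {0, 1, 2}
Tree: (single bag)
A single bag containing all 3 vertices is trivially a valid decomposition of width 2. On the other hand G contains the 3-clique {0, 1, 2}. A clique must lie in a single bag of any decomposition, so no decomposition can have width below 2. Hence tw(G) = 2 exactly.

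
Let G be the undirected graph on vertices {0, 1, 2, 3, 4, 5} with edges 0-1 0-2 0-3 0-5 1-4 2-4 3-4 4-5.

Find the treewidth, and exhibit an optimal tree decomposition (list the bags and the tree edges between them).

Each bag holds 3 vertices, so the decomposition has width 2, which upper-bounds the treewidth. For the lower bound, G contains the cycle 3–0–1–4–3, so G is not a forest; only forests have treewidth ≤ 1, hence tw(G) ≥ 2. Hence tw(G) = 2 exactly.

Treewidth 2.
One optimal decomposition is:
Bags: B1 = {0, 3, 4}  B2 = {0, 1, 4}  B3 = {0, 4, 5}  B4 = {0, 2, 4}
Tree: B1–B2, B2–B3, B3–B4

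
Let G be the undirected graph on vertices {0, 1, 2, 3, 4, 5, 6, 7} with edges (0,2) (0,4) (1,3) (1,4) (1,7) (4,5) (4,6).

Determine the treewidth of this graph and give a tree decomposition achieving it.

Every bag has size at most 2, so the width is 2 − 1 = 1 and tw(G) ≤ 1. G has an edge, so its treewidth is at least 1. The upper and lower bounds meet at 1, so that is the treewidth.

Treewidth 1.
One such decomposition:
Bags: B1 = {0, 4}  B2 = {4, 5}  B3 = {1, 4}  B4 = {1, 7}  B5 = {1, 3}  B6 = {0, 2}  B7 = {4, 6}
Tree: B1–B2, B2–B3, B3–B4, B3–B5, B1–B6, B2–B7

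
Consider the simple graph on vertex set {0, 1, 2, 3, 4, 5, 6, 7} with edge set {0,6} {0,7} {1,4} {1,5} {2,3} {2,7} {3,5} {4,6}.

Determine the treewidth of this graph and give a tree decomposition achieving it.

Treewidth 2.
One optimal decomposition is:
Bags: B1 = {0, 4, 6}  B2 = {0, 1, 4}  B3 = {0, 1, 5}  B4 = {0, 3, 5}  B5 = {0, 2, 3}  B6 = {0, 2, 7}
Tree: B1–B2, B2–B3, B3–B4, B4–B5, B5–B6

Each bag holds 3 vertices, so the decomposition has width 2, which upper-bounds the treewidth. Since 0–6–4–1–5–3–2–7–0 is a cycle in G, G is not acyclic. Forests are exactly the graphs of treewidth ≤ 1, so tw(G) ≥ 2. Hence tw(G) = 2 exactly.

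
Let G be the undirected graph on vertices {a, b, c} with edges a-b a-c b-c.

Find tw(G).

2

A width-2 tree decomposition is:
Bags: B1 = {a, b, c}
Tree: (single bag)
A single bag containing all 3 vertices is trivially a valid decomposition of width 2. On the other hand G contains the 3-clique {a, b, c}. A clique must lie in a single bag of any decomposition, so no decomposition can have width below 2. Combining the bounds, tw(G) = 2.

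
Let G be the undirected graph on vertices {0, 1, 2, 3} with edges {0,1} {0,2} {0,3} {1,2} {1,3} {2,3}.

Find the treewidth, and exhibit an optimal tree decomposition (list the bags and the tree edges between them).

A single bag containing all 4 vertices is trivially a valid decomposition of width 3. Conversely, {0, 1, 2, 3} is a clique of size 4, and the vertices of any clique must share a bag in every tree decomposition; so some bag has ≥ 4 vertices and tw(G) ≥ 3. Therefore the treewidth is 3.

Treewidth 3.
One such decomposition:
Bags: B1 = {0, 1, 2, 3}
Tree: (single bag)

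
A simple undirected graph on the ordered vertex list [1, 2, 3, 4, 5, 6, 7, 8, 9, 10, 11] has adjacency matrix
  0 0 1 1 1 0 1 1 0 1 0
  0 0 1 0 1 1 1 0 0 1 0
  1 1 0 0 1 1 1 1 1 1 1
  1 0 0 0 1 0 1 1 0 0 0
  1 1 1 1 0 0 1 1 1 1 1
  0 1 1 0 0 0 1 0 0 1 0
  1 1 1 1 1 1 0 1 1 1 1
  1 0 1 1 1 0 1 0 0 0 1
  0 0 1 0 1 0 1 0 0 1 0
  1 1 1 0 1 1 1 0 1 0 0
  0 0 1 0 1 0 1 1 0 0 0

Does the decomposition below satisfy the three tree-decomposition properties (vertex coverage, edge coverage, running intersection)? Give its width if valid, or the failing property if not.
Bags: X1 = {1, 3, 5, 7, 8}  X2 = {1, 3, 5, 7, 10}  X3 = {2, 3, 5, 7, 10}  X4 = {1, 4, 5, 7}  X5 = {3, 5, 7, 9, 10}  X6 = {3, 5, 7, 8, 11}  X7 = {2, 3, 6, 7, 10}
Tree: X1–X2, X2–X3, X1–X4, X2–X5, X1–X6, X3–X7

No — edge (8,4) lies in no bag.

A tree decomposition must satisfy three properties: every vertex lies in some bag; for every edge, both endpoints lie together in some bag; and for every vertex, the bags containing it form a connected subtree. Here edge (8,4) lies in no bag, so the decomposition is invalid.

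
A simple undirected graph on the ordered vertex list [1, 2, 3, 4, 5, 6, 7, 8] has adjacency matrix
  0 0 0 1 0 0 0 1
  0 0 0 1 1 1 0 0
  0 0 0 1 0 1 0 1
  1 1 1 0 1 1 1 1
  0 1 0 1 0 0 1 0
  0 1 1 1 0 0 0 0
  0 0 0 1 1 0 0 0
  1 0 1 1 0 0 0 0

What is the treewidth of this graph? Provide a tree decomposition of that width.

Every bag has size at most 3, so the width is 3 − 1 = 2 and tw(G) ≤ 2. Conversely, {1, 4, 8} is a clique of size 3, and the vertices of any clique must share a bag in every tree decomposition; so some bag has ≥ 3 vertices and tw(G) ≥ 2. Therefore the treewidth is 2.

Treewidth 2.
Bags: B1 = {2, 4, 6}  B2 = {3, 4, 6}  B3 = {2, 4, 5}  B4 = {4, 5, 7}  B5 = {3, 4, 8}  B6 = {1, 4, 8}
Tree: B1–B2, B1–B3, B3–B4, B2–B5, B5–B6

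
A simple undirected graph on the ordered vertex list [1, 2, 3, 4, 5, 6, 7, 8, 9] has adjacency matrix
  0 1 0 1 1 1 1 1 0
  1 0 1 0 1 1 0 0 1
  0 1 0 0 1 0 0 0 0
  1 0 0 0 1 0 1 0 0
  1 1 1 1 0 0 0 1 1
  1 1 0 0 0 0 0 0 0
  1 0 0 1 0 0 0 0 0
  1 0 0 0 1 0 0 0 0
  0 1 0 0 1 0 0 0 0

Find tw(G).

2

A width-2 tree decomposition is:
Bags: B1 = {1, 4, 5}  B2 = {1, 5, 8}  B3 = {1, 2, 5}  B4 = {2, 5, 9}  B5 = {2, 3, 5}  B6 = {1, 2, 6}  B7 = {1, 4, 7}
Tree: B1–B2, B2–B3, B3–B4, B3–B5, B3–B6, B1–B7
The largest bag has 3 vertices, giving width 2; this decomposition certifies tw(G) ≤ 2. Conversely, {1, 5, 8} is a clique of size 3, and the vertices of any clique must share a bag in every tree decomposition; so some bag has ≥ 3 vertices and tw(G) ≥ 2. The upper and lower bounds meet at 2, so that is the treewidth.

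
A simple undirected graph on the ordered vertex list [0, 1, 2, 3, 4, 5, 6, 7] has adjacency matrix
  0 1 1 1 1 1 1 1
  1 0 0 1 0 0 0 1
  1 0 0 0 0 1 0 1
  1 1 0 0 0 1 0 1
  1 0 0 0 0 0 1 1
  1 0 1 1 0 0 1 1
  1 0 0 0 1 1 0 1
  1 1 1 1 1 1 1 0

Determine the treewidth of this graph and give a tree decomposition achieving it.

Each bag holds 4 vertices, so the decomposition has width 3, which upper-bounds the treewidth. For the lower bound, the 4 vertices {0, 1, 3, 7} are pairwise adjacent, and any tree decomposition puts a clique entirely inside one bag — forcing width ≥ 3. Combining the bounds, tw(G) = 3.

Treewidth 3.
One optimal decomposition is:
Bags: B1 = {0, 5, 6, 7}  B2 = {0, 4, 6, 7}  B3 = {0, 3, 5, 7}  B4 = {0, 1, 3, 7}  B5 = {0, 2, 5, 7}
Tree: B1–B2, B1–B3, B3–B4, B3–B5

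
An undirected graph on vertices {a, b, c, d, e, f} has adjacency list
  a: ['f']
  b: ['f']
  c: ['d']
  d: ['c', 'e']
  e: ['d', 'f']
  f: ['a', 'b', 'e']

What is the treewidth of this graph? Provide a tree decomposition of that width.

Every bag has size at most 2, so the width is 2 − 1 = 1 and tw(G) ≤ 1. G has an edge, so its treewidth is at least 1. Therefore the treewidth is 1.

Treewidth 1.
One optimal decomposition is:
Bags: B1 = {d, e}  B2 = {e, f}  B3 = {b, f}  B4 = {c, d}  B5 = {a, f}
Tree: B1–B2, B2–B3, B1–B4, B3–B5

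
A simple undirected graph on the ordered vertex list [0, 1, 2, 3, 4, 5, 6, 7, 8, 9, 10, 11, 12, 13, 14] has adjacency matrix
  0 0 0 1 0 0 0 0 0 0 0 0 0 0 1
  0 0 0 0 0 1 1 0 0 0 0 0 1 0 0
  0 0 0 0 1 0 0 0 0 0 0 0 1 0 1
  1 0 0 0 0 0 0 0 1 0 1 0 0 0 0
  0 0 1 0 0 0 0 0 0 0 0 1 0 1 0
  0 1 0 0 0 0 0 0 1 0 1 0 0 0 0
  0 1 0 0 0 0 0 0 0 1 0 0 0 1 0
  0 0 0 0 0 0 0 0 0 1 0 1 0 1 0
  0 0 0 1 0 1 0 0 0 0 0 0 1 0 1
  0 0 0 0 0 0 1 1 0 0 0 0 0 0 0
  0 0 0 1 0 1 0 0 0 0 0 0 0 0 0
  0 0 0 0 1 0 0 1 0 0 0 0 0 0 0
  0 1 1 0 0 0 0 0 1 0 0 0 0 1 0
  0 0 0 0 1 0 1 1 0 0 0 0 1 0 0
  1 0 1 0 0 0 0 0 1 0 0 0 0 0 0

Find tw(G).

3

A width-3 tree decomposition is:
Bags: B1 = {0, 3, 5, 10}  B2 = {0, 3, 5, 8}  B3 = {0, 5, 8, 14}  B4 = {1, 5, 8, 14}  B5 = {1, 8, 12, 14}  B6 = {1, 2, 12, 14}  B7 = {1, 2, 6, 12}  B8 = {2, 6, 12, 13}  B9 = {2, 4, 6, 13}  B10 = {4, 6, 9, 13}  B11 = {4, 7, 9, 13}  B12 = {4, 7, 9, 11}
Tree: B1–B2, B2–B3, B3–B4, B4–B5, B5–B6, B6–B7, B7–B8, B8–B9, B9–B10, B10–B11, B11–B12
Every bag has size at most 4, so the width is 4 − 1 = 3 and tw(G) ≤ 3. For the lower bound: the 4 vertex sets {0,3,10}, {5}, {8}, {1,2,12,14} are disjoint, each induces a connected subgraph, and every pair is joined by at least one edge of G. Contracting each set to a single vertex therefore yields K_{4} as a minor, and since treewidth is minor-monotone, tw(G) ≥ tw(K_{4}) = 3. Therefore the treewidth is 3.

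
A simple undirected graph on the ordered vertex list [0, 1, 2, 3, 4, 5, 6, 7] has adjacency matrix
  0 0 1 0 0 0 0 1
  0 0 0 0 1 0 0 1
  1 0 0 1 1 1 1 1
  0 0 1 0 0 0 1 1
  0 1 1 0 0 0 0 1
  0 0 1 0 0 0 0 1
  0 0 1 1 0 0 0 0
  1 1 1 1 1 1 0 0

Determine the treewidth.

2

A width-2 tree decomposition is:
Bags: B1 = {2, 4, 7}  B2 = {2, 3, 7}  B3 = {2, 3, 6}  B4 = {0, 2, 7}  B5 = {1, 4, 7}  B6 = {2, 5, 7}
Tree: B1–B2, B2–B3, B2–B4, B1–B5, B2–B6
Each bag holds 3 vertices, so the decomposition has width 2, which upper-bounds the treewidth. For the lower bound, the 3 vertices {1, 4, 7} are pairwise adjacent, and any tree decomposition puts a clique entirely inside one bag — forcing width ≥ 2. Hence tw(G) = 2 exactly.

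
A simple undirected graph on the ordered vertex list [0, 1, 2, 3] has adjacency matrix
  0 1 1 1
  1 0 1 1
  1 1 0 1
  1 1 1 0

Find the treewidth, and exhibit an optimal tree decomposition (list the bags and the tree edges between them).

Treewidth 3.
One such decomposition:
Bags: B1 = {0, 1, 2, 3}
Tree: (single bag)

A single bag containing all 4 vertices is trivially a valid decomposition of width 3. On the other hand G contains the 4-clique {0, 1, 2, 3}. A clique must lie in a single bag of any decomposition, so no decomposition can have width below 3. Combining the bounds, tw(G) = 3.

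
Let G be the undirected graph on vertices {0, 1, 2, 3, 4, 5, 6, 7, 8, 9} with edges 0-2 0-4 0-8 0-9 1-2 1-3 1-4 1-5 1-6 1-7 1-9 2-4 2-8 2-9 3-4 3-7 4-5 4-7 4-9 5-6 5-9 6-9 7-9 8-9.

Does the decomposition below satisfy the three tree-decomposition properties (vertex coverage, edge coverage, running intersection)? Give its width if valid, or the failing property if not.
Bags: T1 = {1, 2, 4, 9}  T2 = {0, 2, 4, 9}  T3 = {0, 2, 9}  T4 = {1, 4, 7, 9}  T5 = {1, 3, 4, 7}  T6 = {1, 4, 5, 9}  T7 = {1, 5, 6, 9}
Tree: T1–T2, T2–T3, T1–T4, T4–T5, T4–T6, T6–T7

A tree decomposition must satisfy three properties: every vertex lies in some bag; for every edge, both endpoints lie together in some bag; and for every vertex, the bags containing it form a connected subtree. Here vertex 8 appears in no bag, so the decomposition is invalid.

No — vertex 8 appears in no bag.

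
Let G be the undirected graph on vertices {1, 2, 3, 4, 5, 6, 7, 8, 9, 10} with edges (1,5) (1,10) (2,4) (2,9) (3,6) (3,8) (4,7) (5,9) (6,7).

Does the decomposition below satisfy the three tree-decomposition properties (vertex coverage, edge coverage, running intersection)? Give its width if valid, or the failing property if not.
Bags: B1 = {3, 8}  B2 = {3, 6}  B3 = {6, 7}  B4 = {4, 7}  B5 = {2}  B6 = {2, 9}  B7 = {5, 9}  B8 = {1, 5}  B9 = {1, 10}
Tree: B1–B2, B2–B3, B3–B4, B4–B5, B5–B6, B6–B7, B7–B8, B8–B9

A tree decomposition must satisfy three properties: every vertex lies in some bag; for every edge, both endpoints lie together in some bag; and for every vertex, the bags containing it form a connected subtree. Here edge (4,2) lies in no bag, so the decomposition is invalid.

No — edge (4,2) lies in no bag.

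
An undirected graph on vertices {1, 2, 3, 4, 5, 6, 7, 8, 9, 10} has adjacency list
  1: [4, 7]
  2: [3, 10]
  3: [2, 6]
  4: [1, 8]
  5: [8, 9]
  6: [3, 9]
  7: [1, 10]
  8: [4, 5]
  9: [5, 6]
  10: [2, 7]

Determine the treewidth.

2

A width-2 tree decomposition is:
Bags: B1 = {2, 7, 10}  B2 = {1, 2, 7}  B3 = {1, 2, 4}  B4 = {2, 4, 8}  B5 = {2, 5, 8}  B6 = {2, 5, 9}  B7 = {2, 6, 9}  B8 = {2, 3, 6}
Tree: B1–B2, B2–B3, B3–B4, B4–B5, B5–B6, B6–B7, B7–B8
Every bag has size at most 3, so the width is 3 − 1 = 2 and tw(G) ≤ 2. For the lower bound, G contains the cycle 2–10–7–1–4–8–5–9–6–3–2, so G is not a forest; only forests have treewidth ≤ 1, hence tw(G) ≥ 2. Hence tw(G) = 2 exactly.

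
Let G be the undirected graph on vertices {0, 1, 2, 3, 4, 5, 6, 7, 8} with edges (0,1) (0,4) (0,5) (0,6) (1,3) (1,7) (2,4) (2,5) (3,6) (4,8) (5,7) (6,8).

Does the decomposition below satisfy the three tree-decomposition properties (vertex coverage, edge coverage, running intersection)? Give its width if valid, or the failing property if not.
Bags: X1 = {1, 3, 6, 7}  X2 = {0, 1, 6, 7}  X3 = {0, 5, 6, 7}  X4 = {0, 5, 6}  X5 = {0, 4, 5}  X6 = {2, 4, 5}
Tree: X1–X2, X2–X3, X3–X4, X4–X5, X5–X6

No — vertex 8 appears in no bag.

A tree decomposition must satisfy three properties: every vertex lies in some bag; for every edge, both endpoints lie together in some bag; and for every vertex, the bags containing it form a connected subtree. Here vertex 8 appears in no bag, so the decomposition is invalid.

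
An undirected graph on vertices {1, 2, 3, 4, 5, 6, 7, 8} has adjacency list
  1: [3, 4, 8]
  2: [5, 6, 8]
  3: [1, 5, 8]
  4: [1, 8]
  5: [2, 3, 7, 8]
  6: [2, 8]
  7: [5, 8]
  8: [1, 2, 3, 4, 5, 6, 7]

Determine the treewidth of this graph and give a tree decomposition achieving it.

Treewidth 2.
One such decomposition:
Bags: B1 = {2, 5, 8}  B2 = {5, 7, 8}  B3 = {2, 6, 8}  B4 = {3, 5, 8}  B5 = {1, 3, 8}  B6 = {1, 4, 8}
Tree: B1–B2, B1–B3, B1–B4, B4–B5, B5–B6

Every bag has size at most 3, so the width is 3 − 1 = 2 and tw(G) ≤ 2. Conversely, {1, 3, 8} is a clique of size 3, and the vertices of any clique must share a bag in every tree decomposition; so some bag has ≥ 3 vertices and tw(G) ≥ 2. Hence tw(G) = 2 exactly.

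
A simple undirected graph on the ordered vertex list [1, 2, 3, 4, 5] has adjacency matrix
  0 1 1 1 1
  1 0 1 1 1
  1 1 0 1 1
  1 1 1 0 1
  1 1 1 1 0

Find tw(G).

A width-4 tree decomposition is:
Bags: B1 = {1, 2, 3, 4, 5}
Tree: (single bag)
With just one bag of size 5, the width is 5 − 1 = 4, so tw(G) ≤ 4. On the other hand G contains the 5-clique {1, 2, 3, 4, 5}. A clique must lie in a single bag of any decomposition, so no decomposition can have width below 4. Therefore the treewidth is 4.

4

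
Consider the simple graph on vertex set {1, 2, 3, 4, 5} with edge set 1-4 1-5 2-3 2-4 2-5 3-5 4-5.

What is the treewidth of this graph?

A width-2 tree decomposition is:
Bags: B1 = {1, 4, 5}  B2 = {2, 4, 5}  B3 = {2, 3, 5}
Tree: B1–B2, B2–B3
Each bag holds 3 vertices, so the decomposition has width 2, which upper-bounds the treewidth. For the lower bound, the 3 vertices {1, 4, 5} are pairwise adjacent, and any tree decomposition puts a clique entirely inside one bag — forcing width ≥ 2. Hence tw(G) = 2 exactly.

2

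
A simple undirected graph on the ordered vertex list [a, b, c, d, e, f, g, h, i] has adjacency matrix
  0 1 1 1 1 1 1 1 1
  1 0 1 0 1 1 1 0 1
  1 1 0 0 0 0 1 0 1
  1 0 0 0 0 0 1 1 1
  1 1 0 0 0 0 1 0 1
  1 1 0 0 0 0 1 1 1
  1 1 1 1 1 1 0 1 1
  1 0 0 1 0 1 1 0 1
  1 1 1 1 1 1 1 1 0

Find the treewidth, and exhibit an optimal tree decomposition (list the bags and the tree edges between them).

Treewidth 4.
One optimal decomposition is:
Bags: B1 = {a, f, g, h, i}  B2 = {a, b, f, g, i}  B3 = {a, b, e, g, i}  B4 = {a, b, c, g, i}  B5 = {a, d, g, h, i}
Tree: B1–B2, B2–B3, B2–B4, B1–B5

The largest bag has 5 vertices, giving width 4; this decomposition certifies tw(G) ≤ 4. Conversely, {a, d, g, h, i} is a clique of size 5, and the vertices of any clique must share a bag in every tree decomposition; so some bag has ≥ 5 vertices and tw(G) ≥ 4. Hence tw(G) = 4 exactly.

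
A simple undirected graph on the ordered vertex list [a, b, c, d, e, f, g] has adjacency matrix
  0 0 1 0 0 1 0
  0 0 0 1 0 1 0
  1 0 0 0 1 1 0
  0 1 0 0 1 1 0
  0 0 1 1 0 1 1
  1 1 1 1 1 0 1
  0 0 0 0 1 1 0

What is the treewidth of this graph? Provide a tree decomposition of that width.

The largest bag has 3 vertices, giving width 2; this decomposition certifies tw(G) ≤ 2. Conversely, {d, e, f} is a clique of size 3, and the vertices of any clique must share a bag in every tree decomposition; so some bag has ≥ 3 vertices and tw(G) ≥ 2. The upper and lower bounds meet at 2, so that is the treewidth.

Treewidth 2.
One optimal decomposition is:
Bags: B1 = {d, e, f}  B2 = {c, e, f}  B3 = {b, d, f}  B4 = {a, c, f}  B5 = {e, f, g}
Tree: B1–B2, B1–B3, B2–B4, B1–B5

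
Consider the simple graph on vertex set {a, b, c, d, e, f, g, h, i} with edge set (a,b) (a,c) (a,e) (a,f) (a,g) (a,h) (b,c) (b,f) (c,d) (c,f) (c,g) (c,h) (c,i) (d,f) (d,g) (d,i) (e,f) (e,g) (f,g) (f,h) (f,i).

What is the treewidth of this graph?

3

A width-3 tree decomposition is:
Bags: B1 = {a, e, f, g}  B2 = {a, c, f, g}  B3 = {c, d, f, g}  B4 = {a, c, f, h}  B5 = {a, b, c, f}  B6 = {c, d, f, i}
Tree: B1–B2, B2–B3, B2–B4, B2–B5, B3–B6
Every bag has size at most 4, so the width is 4 − 1 = 3 and tw(G) ≤ 3. For the lower bound, the 4 vertices {a, e, f, g} are pairwise adjacent, and any tree decomposition puts a clique entirely inside one bag — forcing width ≥ 3. Combining the bounds, tw(G) = 3.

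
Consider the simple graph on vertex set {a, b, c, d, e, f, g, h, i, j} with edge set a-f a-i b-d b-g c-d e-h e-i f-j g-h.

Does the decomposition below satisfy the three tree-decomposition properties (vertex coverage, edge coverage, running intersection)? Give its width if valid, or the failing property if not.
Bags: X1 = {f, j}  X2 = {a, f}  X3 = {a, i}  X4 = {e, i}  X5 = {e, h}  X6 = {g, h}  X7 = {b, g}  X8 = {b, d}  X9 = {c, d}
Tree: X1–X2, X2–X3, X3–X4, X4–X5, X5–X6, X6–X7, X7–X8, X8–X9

Yes; width 1.

Checking the three conditions: (i) the bags cover all of {a, b, c, d, e, f, g, h, i, j}; (ii) for each edge, some bag contains both endpoints; (iii) the bags containing any fixed vertex form a subtree. All hold, so the decomposition is valid with width 2 − 1 = 1.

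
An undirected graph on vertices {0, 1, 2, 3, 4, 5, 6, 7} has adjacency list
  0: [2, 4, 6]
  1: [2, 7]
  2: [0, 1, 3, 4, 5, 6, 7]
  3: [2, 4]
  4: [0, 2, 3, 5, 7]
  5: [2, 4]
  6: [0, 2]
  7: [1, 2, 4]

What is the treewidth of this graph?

A width-2 tree decomposition is:
Bags: B1 = {0, 2, 4}  B2 = {2, 4, 7}  B3 = {2, 3, 4}  B4 = {1, 2, 7}  B5 = {2, 4, 5}  B6 = {0, 2, 6}
Tree: B1–B2, B2–B3, B2–B4, B1–B5, B1–B6
Every bag has size at most 3, so the width is 3 − 1 = 2 and tw(G) ≤ 2. For the lower bound, the 3 vertices {1, 2, 7} are pairwise adjacent, and any tree decomposition puts a clique entirely inside one bag — forcing width ≥ 2. The upper and lower bounds meet at 2, so that is the treewidth.

2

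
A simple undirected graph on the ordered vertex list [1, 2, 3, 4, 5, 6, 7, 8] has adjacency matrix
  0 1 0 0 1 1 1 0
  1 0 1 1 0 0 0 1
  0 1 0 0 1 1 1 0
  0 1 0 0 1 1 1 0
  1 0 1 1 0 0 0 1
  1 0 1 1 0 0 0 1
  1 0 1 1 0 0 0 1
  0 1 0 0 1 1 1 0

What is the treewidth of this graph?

A width-4 tree decomposition is:
Bags: B1 = {1, 3, 4, 7, 8}  B2 = {1, 2, 3, 4, 8}  B3 = {1, 3, 4, 6, 8}  B4 = {1, 3, 4, 5, 8}
Tree: B1–B2, B2–B3, B3–B4
Each bag holds 5 vertices, so the decomposition has width 4, which upper-bounds the treewidth. For the lower bound: the 5 vertex sets {3,7}, {2,4}, {6,8}, {1}, {5} are disjoint, each induces a connected subgraph, and every pair is joined by at least one edge of G. Contracting each set to a single vertex therefore yields K_{5} as a minor, and since treewidth is minor-monotone, tw(G) ≥ tw(K_{5}) = 4. Therefore the treewidth is 4.

4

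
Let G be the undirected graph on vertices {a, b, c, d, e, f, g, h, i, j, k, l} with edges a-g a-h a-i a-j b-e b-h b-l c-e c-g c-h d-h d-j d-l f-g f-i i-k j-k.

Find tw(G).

3

A width-3 tree decomposition is:
Bags: B1 = {f, i, j, k}  B2 = {a, f, i, j}  B3 = {a, f, g, j}  B4 = {a, d, g, j}  B5 = {a, d, g, h}  B6 = {c, d, g, h}  B7 = {c, d, h, l}  B8 = {b, c, h, l}  B9 = {b, c, e, l}
Tree: B1–B2, B2–B3, B3–B4, B4–B5, B5–B6, B6–B7, B7–B8, B8–B9
The largest bag has 4 vertices, giving width 3; this decomposition certifies tw(G) ≤ 3. For the lower bound: the 4 vertex sets {f,i,k}, {j}, {a}, {c,d,g,h} are disjoint, each induces a connected subgraph, and every pair is joined by at least one edge of G. Contracting each set to a single vertex therefore yields K_{4} as a minor, and since treewidth is minor-monotone, tw(G) ≥ tw(K_{4}) = 3. Hence tw(G) = 3 exactly.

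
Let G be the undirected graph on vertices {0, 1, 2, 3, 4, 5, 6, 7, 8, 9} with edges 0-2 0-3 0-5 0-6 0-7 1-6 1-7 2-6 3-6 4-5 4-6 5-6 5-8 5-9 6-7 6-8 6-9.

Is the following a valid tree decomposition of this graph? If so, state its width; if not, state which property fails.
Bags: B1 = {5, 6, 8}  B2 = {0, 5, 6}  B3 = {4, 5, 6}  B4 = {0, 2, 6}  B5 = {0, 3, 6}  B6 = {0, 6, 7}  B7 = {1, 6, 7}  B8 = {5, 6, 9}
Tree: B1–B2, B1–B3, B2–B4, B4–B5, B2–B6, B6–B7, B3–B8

Yes; width 2.

Checking the three conditions: (i) the bags cover all of {0, 1, 2, 3, 4, 5, 6, 7, 8, 9}; (ii) for each edge, some bag contains both endpoints; (iii) the bags containing any fixed vertex form a subtree. All hold, so the decomposition is valid with width 3 − 1 = 2.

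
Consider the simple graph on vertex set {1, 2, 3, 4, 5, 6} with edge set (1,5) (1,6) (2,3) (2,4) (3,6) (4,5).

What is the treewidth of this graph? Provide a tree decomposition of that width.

Treewidth 2.
One such decomposition:
Bags: B1 = {1, 4, 5}  B2 = {1, 2, 4}  B3 = {1, 2, 3}  B4 = {1, 3, 6}
Tree: B1–B2, B2–B3, B3–B4

Each bag holds 3 vertices, so the decomposition has width 2, which upper-bounds the treewidth. The edges 1–5–4–2–3–6–1 form a cycle, so G is not a tree and its treewidth is at least 2. Combining the bounds, tw(G) = 2.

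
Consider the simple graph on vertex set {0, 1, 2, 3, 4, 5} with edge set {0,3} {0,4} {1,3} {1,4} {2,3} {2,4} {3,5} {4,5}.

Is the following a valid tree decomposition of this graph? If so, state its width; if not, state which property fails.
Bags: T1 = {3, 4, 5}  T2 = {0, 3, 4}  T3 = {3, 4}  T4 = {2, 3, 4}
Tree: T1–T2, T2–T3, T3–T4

No — vertex 1 appears in no bag.

A tree decomposition must satisfy three properties: every vertex lies in some bag; for every edge, both endpoints lie together in some bag; and for every vertex, the bags containing it form a connected subtree. Here vertex 1 appears in no bag, so the decomposition is invalid.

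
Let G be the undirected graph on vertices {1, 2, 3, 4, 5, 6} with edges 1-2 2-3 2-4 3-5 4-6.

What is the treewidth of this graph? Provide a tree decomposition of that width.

Treewidth 1.
One optimal decomposition is:
Bags: B1 = {2, 3}  B2 = {2, 4}  B3 = {3, 5}  B4 = {1, 2}  B5 = {4, 6}
Tree: B1–B2, B1–B3, B2–B4, B2–B5

Each bag holds 2 vertices, so the decomposition has width 1, which upper-bounds the treewidth. Any graph with an edge has treewidth ≥ 1, and G has the edge 2–3. Combining the bounds, tw(G) = 1.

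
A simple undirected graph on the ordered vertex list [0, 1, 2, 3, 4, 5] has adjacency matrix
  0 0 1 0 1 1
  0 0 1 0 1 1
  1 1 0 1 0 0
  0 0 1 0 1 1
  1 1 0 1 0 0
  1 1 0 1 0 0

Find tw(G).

3

A width-3 tree decomposition is:
Bags: B1 = {2, 3, 4, 5}  B2 = {1, 2, 4, 5}  B3 = {0, 2, 4, 5}
Tree: B1–B2, B2–B3
Each bag holds 4 vertices, so the decomposition has width 3, which upper-bounds the treewidth. For the lower bound: the 4 vertex sets {3,4}, {1,2}, {5}, {0} are disjoint, each induces a connected subgraph, and every pair is joined by at least one edge of G. Contracting each set to a single vertex therefore yields K_{4} as a minor, and since treewidth is minor-monotone, tw(G) ≥ tw(K_{4}) = 3. The upper and lower bounds meet at 3, so that is the treewidth.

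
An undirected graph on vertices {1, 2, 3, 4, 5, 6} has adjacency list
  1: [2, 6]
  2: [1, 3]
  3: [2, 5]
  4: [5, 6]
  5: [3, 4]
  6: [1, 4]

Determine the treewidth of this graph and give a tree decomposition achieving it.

Treewidth 2.
One such decomposition:
Bags: B1 = {1, 2, 6}  B2 = {2, 4, 6}  B3 = {2, 4, 5}  B4 = {2, 3, 5}
Tree: B1–B2, B2–B3, B3–B4

The largest bag has 3 vertices, giving width 2; this decomposition certifies tw(G) ≤ 2. The edges 2–1–6–4–5–3–2 form a cycle, so G is not a tree and its treewidth is at least 2. Hence tw(G) = 2 exactly.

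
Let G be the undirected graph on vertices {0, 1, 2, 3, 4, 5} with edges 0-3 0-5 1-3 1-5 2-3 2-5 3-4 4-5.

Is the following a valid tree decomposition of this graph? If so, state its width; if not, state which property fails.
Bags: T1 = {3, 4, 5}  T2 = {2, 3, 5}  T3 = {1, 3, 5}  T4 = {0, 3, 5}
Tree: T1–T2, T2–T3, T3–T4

Yes; width 2.

Vertex coverage: the bags together contain {0, 1, 2, 3, 4, 5}, the full vertex set. Edge coverage: each edge of G has both endpoints in at least one bag. Running intersection: for every vertex, the bags containing it form a connected subtree. All three properties hold, so this is a valid tree decomposition of width max|bag| − 1 = 2, and hence tw(G) ≤ 2.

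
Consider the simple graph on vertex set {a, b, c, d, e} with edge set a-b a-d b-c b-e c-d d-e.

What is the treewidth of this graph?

A width-2 tree decomposition is:
Bags: B1 = {b, c, d}  B2 = {a, b, d}  B3 = {b, d, e}
Tree: B1–B2, B2–B3
The largest bag has 3 vertices, giving width 2; this decomposition certifies tw(G) ≤ 2. The edges c–b–a–d–c form a cycle, so G is not a tree and its treewidth is at least 2. Combining the bounds, tw(G) = 2.

2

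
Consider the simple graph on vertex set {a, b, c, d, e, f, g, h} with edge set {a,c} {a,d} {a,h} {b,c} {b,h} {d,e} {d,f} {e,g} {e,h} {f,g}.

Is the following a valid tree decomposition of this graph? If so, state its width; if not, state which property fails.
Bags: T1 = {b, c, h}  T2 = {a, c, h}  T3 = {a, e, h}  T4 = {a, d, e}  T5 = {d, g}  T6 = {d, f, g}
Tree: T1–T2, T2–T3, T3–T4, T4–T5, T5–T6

A tree decomposition must satisfy three properties: every vertex lies in some bag; for every edge, both endpoints lie together in some bag; and for every vertex, the bags containing it form a connected subtree. Here edge (e,g) lies in no bag, so the decomposition is invalid.

No — edge (e,g) lies in no bag.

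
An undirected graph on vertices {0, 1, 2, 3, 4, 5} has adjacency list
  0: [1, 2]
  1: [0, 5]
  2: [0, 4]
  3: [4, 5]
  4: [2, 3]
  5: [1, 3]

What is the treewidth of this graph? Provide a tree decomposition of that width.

Treewidth 2.
One optimal decomposition is:
Bags: B1 = {0, 1, 2}  B2 = {1, 2, 5}  B3 = {2, 3, 5}  B4 = {2, 3, 4}
Tree: B1–B2, B2–B3, B3–B4

Every bag has size at most 3, so the width is 3 − 1 = 2 and tw(G) ≤ 2. Since 2–0–1–5–3–4–2 is a cycle in G, G is not acyclic. Forests are exactly the graphs of treewidth ≤ 1, so tw(G) ≥ 2. Hence tw(G) = 2 exactly.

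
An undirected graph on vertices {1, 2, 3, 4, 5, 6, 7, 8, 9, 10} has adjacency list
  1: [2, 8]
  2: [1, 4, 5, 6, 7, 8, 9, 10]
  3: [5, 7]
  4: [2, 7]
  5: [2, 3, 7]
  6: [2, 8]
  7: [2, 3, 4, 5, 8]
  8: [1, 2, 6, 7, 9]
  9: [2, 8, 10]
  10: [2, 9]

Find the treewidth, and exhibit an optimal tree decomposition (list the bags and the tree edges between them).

Treewidth 2.
One such decomposition:
Bags: B1 = {2, 7, 8}  B2 = {2, 4, 7}  B3 = {2, 5, 7}  B4 = {3, 5, 7}  B5 = {2, 6, 8}  B6 = {1, 2, 8}  B7 = {2, 8, 9}  B8 = {2, 9, 10}
Tree: B1–B2, B1–B3, B3–B4, B1–B5, B5–B6, B5–B7, B7–B8

Every bag has size at most 3, so the width is 3 − 1 = 2 and tw(G) ≤ 2. For the lower bound, the 3 vertices {1, 2, 8} are pairwise adjacent, and any tree decomposition puts a clique entirely inside one bag — forcing width ≥ 2. The upper and lower bounds meet at 2, so that is the treewidth.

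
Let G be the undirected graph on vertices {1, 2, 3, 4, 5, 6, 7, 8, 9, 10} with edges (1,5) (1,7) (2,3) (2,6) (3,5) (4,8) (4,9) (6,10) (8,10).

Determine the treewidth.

1

A width-1 tree decomposition is:
Bags: B1 = {4, 9}  B2 = {4, 8}  B3 = {8, 10}  B4 = {6, 10}  B5 = {2, 6}  B6 = {2, 3}  B7 = {3, 5}  B8 = {1, 5}  B9 = {1, 7}
Tree: B1–B2, B2–B3, B3–B4, B4–B5, B5–B6, B6–B7, B7–B8, B8–B9
Each bag holds 2 vertices, so the decomposition has width 1, which upper-bounds the treewidth. G has an edge, so its treewidth is at least 1. Therefore the treewidth is 1.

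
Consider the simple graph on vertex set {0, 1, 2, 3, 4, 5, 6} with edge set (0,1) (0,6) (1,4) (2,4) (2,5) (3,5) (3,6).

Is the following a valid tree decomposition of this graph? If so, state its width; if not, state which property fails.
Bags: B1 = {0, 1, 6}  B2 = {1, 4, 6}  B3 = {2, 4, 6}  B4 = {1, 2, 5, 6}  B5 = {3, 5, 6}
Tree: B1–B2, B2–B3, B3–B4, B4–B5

A tree decomposition must satisfy three properties: every vertex lies in some bag; for every edge, both endpoints lie together in some bag; and for every vertex, the bags containing it form a connected subtree. Here bags containing vertex 1 are not connected in the tree, so the decomposition is invalid.

No — bags containing vertex 1 are not connected in the tree.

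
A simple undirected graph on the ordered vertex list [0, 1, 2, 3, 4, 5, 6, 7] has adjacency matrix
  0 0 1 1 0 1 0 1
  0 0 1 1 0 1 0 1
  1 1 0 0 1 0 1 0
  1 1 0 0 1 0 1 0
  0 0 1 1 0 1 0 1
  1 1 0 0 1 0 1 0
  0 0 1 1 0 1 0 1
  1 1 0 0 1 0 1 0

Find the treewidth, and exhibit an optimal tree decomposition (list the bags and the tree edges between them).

Every bag has size at most 5, so the width is 5 − 1 = 4 and tw(G) ≤ 4. For the lower bound: the 5 vertex sets {0,2}, {1,5}, {4,7}, {6}, {3} are disjoint, each induces a connected subgraph, and every pair is joined by at least one edge of G. Contracting each set to a single vertex therefore yields K_{5} as a minor, and since treewidth is minor-monotone, tw(G) ≥ tw(K_{5}) = 4. Hence tw(G) = 4 exactly.

Treewidth 4.
One such decomposition:
Bags: B1 = {0, 1, 2, 4, 6}  B2 = {0, 1, 4, 5, 6}  B3 = {0, 1, 4, 6, 7}  B4 = {0, 1, 3, 4, 6}
Tree: B1–B2, B2–B3, B3–B4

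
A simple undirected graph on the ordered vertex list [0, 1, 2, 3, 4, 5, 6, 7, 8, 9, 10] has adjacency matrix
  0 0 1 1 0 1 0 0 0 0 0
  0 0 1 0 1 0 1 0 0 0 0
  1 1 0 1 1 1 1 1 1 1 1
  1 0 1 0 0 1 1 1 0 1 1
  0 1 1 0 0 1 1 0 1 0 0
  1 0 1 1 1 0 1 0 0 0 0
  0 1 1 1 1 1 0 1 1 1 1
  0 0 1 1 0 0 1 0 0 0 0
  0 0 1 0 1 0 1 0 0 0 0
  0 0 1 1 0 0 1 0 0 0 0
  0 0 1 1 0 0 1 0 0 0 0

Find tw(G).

3

A width-3 tree decomposition is:
Bags: B1 = {2, 4, 5, 6}  B2 = {2, 3, 5, 6}  B3 = {2, 3, 6, 7}  B4 = {1, 2, 4, 6}  B5 = {2, 4, 6, 8}  B6 = {2, 3, 6, 9}  B7 = {0, 2, 3, 5}  B8 = {2, 3, 6, 10}
Tree: B1–B2, B2–B3, B1–B4, B1–B5, B2–B6, B2–B7, B3–B8
Each bag holds 4 vertices, so the decomposition has width 3, which upper-bounds the treewidth. Conversely, {0, 2, 3, 5} is a clique of size 4, and the vertices of any clique must share a bag in every tree decomposition; so some bag has ≥ 4 vertices and tw(G) ≥ 3. Combining the bounds, tw(G) = 3.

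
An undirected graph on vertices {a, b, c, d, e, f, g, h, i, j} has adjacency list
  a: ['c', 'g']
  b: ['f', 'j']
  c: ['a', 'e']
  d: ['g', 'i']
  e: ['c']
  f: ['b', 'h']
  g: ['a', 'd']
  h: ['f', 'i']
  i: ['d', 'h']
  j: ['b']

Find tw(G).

1

A width-1 tree decomposition is:
Bags: B1 = {b, j}  B2 = {b, f}  B3 = {f, h}  B4 = {h, i}  B5 = {d, i}  B6 = {d, g}  B7 = {a, g}  B8 = {a, c}  B9 = {c, e}
Tree: B1–B2, B2–B3, B3–B4, B4–B5, B5–B6, B6–B7, B7–B8, B8–B9
Every bag has size at most 2, so the width is 2 − 1 = 1 and tw(G) ≤ 1. Since G has at least one edge (e.g. j–b), it is not an edgeless graph, so tw(G) ≥ 1. The upper and lower bounds meet at 1, so that is the treewidth.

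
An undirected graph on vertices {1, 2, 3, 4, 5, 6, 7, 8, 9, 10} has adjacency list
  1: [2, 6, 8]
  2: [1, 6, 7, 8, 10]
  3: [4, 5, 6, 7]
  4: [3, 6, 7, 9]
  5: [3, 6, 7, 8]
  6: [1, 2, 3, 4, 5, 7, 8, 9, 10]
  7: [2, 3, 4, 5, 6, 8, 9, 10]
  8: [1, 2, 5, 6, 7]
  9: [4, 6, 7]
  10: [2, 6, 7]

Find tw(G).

A width-3 tree decomposition is:
Bags: B1 = {5, 6, 7, 8}  B2 = {3, 5, 6, 7}  B3 = {3, 4, 6, 7}  B4 = {2, 6, 7, 8}  B5 = {4, 6, 7, 9}  B6 = {2, 6, 7, 10}  B7 = {1, 2, 6, 8}
Tree: B1–B2, B2–B3, B1–B4, B3–B5, B4–B6, B4–B7
Every bag has size at most 4, so the width is 4 − 1 = 3 and tw(G) ≤ 3. Conversely, {1, 2, 6, 8} is a clique of size 4, and the vertices of any clique must share a bag in every tree decomposition; so some bag has ≥ 4 vertices and tw(G) ≥ 3. Combining the bounds, tw(G) = 3.

3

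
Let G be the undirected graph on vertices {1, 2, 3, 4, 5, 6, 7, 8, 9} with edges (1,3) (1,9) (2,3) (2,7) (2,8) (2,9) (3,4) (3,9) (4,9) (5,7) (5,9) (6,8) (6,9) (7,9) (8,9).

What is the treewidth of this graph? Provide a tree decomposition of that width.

Treewidth 2.
One such decomposition:
Bags: B1 = {2, 3, 9}  B2 = {2, 7, 9}  B3 = {5, 7, 9}  B4 = {2, 8, 9}  B5 = {1, 3, 9}  B6 = {3, 4, 9}  B7 = {6, 8, 9}
Tree: B1–B2, B2–B3, B2–B4, B1–B5, B5–B6, B4–B7

The largest bag has 3 vertices, giving width 2; this decomposition certifies tw(G) ≤ 2. For the lower bound, the 3 vertices {1, 3, 9} are pairwise adjacent, and any tree decomposition puts a clique entirely inside one bag — forcing width ≥ 2. Combining the bounds, tw(G) = 2.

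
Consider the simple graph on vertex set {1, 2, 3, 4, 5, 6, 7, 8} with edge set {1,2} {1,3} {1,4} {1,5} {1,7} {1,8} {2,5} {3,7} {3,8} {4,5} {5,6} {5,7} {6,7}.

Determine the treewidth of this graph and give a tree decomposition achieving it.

Treewidth 2.
One optimal decomposition is:
Bags: B1 = {1, 5, 7}  B2 = {5, 6, 7}  B3 = {1, 2, 5}  B4 = {1, 3, 7}  B5 = {1, 3, 8}  B6 = {1, 4, 5}
Tree: B1–B2, B1–B3, B1–B4, B4–B5, B1–B6

Each bag holds 3 vertices, so the decomposition has width 2, which upper-bounds the treewidth. On the other hand G contains the 3-clique {1, 3, 8}. A clique must lie in a single bag of any decomposition, so no decomposition can have width below 2. The upper and lower bounds meet at 2, so that is the treewidth.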